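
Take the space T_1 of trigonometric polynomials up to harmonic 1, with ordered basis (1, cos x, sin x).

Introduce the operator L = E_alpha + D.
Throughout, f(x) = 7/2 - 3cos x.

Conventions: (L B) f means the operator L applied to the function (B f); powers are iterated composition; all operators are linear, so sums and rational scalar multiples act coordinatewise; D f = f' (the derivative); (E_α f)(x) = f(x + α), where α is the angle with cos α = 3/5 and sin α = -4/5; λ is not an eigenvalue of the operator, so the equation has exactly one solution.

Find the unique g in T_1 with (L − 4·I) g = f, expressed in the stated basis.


write g with unknown coordinates in the stated basis and equate coefficients in (L − 4·I) g = f
solving from the highest basis element down gives g = -7/6 + (51/58)cos x - (3/58)sin x
check: L g = -7/6 + (15/29)cos x - (6/29)sin x
so L g − 4·g = 7/2 - 3cos x = f ✓

the result is g(x) = -7/6 + (51/58)cos x - (3/58)sin x


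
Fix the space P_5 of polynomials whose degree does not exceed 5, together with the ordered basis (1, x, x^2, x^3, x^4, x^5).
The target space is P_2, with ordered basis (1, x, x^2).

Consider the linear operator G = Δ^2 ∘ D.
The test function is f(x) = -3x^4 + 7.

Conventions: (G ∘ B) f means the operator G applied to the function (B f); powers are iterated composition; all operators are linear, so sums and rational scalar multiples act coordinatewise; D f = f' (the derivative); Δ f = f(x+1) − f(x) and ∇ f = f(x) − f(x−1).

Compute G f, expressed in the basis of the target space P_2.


D f = -12x^3
Δ D f = -36x^2 - 36x - 12
Δ Δ D f = -72x - 72

g(x) = -72x - 72


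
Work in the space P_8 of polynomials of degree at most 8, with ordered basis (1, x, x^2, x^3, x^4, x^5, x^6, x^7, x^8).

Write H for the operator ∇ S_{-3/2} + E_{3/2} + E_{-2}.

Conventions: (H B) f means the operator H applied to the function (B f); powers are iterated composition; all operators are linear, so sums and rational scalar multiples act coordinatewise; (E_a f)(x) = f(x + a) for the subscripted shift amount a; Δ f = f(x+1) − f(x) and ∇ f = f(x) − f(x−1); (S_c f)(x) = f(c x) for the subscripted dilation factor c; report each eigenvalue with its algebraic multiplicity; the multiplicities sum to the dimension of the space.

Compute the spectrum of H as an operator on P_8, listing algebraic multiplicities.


image of 1: 2
image of x: 2x - 2
image of x^2: 2x^2 + (7/2)x + 4
image of x^3: 2x^3 - (93/8)x^2 + (231/8)x - 8
image of x^4: 2x^4 + (73/4)x^3 + (57/8)x^2 + (7/4)x + 16
image of x^5: 2x^5 - (1295/32)x^4 + (2215/16)x^3 - (1955/16)x^2 + (4585/32)x - 32
image of x^6: 2x^6 + (2091/32)x^5 - (4935/64)x^4 + (2165/16)x^3 + (9285/64)x^2 - (2499/32)x + 64
image of x^7: 2x^7 - (15757/128)x^6 + (62727/128)x^5 - (97265/128)x^4 + (170905/128)x^3 - (111531/128)x^2 + (82859/128)x - 128
image of x^8: 2x^8 + (6433/32)x^7 - (34727/64)x^6 + (37639/32)x^5 - (40915/128)x^4 + (2191/32)x^3 + (89173/64)x^2 - (21833/32)x + 256
the matrix is upper triangular; its diagonal is (2, 2, 2, 2, 2, 2, 2, 2, 2)
for a triangular matrix the eigenvalues are the diagonal entries, with algebraic multiplicity their repetition count

λ = 2 (multiplicity 9)


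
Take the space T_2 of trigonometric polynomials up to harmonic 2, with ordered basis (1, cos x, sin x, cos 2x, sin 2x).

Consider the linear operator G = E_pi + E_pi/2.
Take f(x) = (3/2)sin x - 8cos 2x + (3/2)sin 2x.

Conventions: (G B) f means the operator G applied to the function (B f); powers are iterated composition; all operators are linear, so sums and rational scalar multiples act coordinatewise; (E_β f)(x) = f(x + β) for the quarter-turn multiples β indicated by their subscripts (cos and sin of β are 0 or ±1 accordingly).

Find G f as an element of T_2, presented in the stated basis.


E_pi f = -(3/2)sin x - 8cos 2x + (3/2)sin 2x
E_pi/2 f = (3/2)cos x + 8cos 2x - (3/2)sin 2x
(E_pi + E_pi/2) f = (3/2)cos x - (3/2)sin x

the result is g(x) = (3/2)cos x - (3/2)sin x


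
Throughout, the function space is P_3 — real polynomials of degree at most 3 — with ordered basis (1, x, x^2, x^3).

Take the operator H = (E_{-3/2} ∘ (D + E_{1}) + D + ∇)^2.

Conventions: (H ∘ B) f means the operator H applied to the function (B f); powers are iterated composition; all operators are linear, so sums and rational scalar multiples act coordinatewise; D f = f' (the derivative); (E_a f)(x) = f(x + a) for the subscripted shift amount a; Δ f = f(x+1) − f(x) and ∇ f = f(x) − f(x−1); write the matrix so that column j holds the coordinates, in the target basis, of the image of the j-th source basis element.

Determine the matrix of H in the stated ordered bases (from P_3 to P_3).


image of 1: 1
image of x: x + 5
image of x^2: x^2 + 10x + 5
image of x^3: x^3 + 15x^2 + 15x - 41
each image's coordinates form column j of the matrix

the matrix is [[1, 5, 5, -41]; [0, 1, 10, 15]; [0, 0, 1, 15]; [0, 0, 0, 1]] (rows listed top to bottom)


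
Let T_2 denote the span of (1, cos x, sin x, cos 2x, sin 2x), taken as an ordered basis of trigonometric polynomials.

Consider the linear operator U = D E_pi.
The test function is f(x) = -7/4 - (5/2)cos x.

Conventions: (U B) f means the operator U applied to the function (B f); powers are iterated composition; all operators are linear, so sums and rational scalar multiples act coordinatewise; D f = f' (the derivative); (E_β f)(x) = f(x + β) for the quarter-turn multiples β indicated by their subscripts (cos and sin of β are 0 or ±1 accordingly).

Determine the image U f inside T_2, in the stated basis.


E_pi f = -7/4 + (5/2)cos x
D E_pi f = -(5/2)sin x

g(x) = -(5/2)sin x


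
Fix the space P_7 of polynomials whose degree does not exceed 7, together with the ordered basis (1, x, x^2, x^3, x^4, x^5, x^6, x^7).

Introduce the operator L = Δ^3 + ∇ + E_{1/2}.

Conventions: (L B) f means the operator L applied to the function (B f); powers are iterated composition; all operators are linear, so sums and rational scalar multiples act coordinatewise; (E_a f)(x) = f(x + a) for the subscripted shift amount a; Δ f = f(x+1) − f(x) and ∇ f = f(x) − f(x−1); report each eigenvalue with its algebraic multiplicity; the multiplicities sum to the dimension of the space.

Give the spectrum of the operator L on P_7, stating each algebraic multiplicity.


image of 1: 1
image of x: x + 3/2
image of x^2: x^2 + 3x - 3/4
image of x^3: x^3 + (9/2)x^2 - (9/4)x + 57/8
image of x^4: x^4 + 6x^3 - (9/2)x^2 + (57/2)x + 561/16
image of x^5: x^5 + (15/2)x^4 - (15/2)x^3 + (285/4)x^2 + (2805/16)x + 4833/32
image of x^6: x^6 + 9x^5 - (45/4)x^4 + (285/2)x^3 + (8415/16)x^2 + (14499/16)x + 34497/64
image of x^7: x^7 + (21/2)x^6 - (63/4)x^5 + (1995/8)x^4 + (19635/16)x^3 + (101493/32)x^2 + (241479/64)x + 231297/128
the matrix is upper triangular; its diagonal is (1, 1, 1, 1, 1, 1, 1, 1)
for a triangular matrix the eigenvalues are the diagonal entries, with algebraic multiplicity their repetition count

λ = 1 (multiplicity 8)


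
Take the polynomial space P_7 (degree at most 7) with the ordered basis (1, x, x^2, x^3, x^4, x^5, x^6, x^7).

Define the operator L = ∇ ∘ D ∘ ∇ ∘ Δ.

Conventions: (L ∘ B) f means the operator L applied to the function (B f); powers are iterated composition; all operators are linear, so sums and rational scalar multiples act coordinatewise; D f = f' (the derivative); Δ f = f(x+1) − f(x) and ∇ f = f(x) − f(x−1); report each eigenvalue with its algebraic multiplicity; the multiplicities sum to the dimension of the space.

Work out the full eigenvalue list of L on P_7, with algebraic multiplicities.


image of 1: 0
image of x: 0
image of x^2: 0
image of x^3: 0
image of x^4: 24
image of x^5: 120x - 60
image of x^6: 360x^2 - 360x + 180
image of x^7: 840x^3 - 1260x^2 + 1260x - 420
the matrix is upper triangular; its diagonal is (0, 0, 0, 0, 0, 0, 0, 0)
for a triangular matrix the eigenvalues are the diagonal entries, with algebraic multiplicity their repetition count

λ = 0 (multiplicity 8)


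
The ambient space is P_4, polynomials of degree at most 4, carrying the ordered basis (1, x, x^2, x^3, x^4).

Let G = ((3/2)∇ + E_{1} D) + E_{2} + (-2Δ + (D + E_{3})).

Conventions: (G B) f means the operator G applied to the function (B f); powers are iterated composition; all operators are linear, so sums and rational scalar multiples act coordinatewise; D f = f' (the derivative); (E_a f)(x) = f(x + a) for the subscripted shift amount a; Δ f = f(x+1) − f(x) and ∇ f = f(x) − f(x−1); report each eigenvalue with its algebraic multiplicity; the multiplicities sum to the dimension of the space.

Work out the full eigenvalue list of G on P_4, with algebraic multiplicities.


λ = 2 (multiplicity 5)

image of 1: 2
image of x: 2x + 13/2
image of x^2: 2x^2 + 13x + 23/2
image of x^3: 2x^3 + (39/2)x^2 + (69/2)x + 75/2
image of x^4: 2x^4 + 26x^3 + 69x^2 + 150x + 195/2
the matrix is upper triangular; its diagonal is (2, 2, 2, 2, 2)
for a triangular matrix the eigenvalues are the diagonal entries, with algebraic multiplicity their repetition count


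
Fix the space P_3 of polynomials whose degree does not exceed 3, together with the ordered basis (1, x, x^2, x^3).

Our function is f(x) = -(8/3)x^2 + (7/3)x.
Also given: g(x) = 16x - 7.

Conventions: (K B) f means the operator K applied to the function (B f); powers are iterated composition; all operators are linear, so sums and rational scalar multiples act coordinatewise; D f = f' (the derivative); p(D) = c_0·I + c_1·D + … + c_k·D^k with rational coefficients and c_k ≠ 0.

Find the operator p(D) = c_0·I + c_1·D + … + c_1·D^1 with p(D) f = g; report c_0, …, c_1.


D^0 f = -(8/3)x^2 + (7/3)x
D^1 f = -(16/3)x + 7/3
matching coefficients of g against c_0 f + c_1 Df + … from the top degree down determines the c_i
solution: c_0 = 0, c_1 = -3

c_0 = 0, c_1 = -3


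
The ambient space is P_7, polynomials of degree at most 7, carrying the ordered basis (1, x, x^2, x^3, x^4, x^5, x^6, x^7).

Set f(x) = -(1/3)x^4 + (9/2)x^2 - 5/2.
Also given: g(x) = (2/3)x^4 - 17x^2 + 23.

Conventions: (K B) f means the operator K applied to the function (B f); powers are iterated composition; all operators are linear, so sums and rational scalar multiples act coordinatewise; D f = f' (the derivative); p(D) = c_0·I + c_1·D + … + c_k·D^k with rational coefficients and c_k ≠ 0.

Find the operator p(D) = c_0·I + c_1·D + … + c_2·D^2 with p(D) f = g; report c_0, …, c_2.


c_0 = -2, c_1 = 0, c_2 = 2

D^0 f = -(1/3)x^4 + (9/2)x^2 - 5/2
D^1 f = -(4/3)x^3 + 9x
D^2 f = -4x^2 + 9
matching coefficients of g against c_0 f + c_1 Df + … from the top degree down determines the c_i
solution: c_0 = -2, c_1 = 0, c_2 = 2


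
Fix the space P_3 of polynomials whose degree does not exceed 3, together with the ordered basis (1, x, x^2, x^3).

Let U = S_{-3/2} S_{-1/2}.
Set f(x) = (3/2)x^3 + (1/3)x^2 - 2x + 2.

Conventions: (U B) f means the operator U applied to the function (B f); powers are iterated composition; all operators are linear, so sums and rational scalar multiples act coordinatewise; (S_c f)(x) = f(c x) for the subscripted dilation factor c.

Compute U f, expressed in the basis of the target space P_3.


S_{-1/2} f = -(3/16)x^3 + (1/12)x^2 + x + 2
S_{-3/2} S_{-1/2} f = (81/128)x^3 + (3/16)x^2 - (3/2)x + 2

the result is g(x) = (81/128)x^3 + (3/16)x^2 - (3/2)x + 2


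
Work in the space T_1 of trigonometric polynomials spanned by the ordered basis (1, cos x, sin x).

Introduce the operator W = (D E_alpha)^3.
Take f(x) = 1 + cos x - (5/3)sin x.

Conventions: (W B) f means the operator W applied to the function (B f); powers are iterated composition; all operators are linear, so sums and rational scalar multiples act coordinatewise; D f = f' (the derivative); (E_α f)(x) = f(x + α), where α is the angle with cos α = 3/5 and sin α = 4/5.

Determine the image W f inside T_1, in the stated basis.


the image equals g(x) = -(151/125)cos x - (571/375)sin x

E_alpha f = 1 - (11/15)cos x - (9/5)sin x
D E_alpha f = -(9/5)cos x + (11/15)sin x
E_alpha (D E_alpha) f = -(37/75)cos x + (47/25)sin x
D E_alpha (D E_alpha) f = (47/25)cos x + (37/75)sin x
E_alpha (D E_alpha) (D E_alpha) f = (571/375)cos x - (151/125)sin x
D E_alpha (D E_alpha) (D E_alpha) f = -(151/125)cos x - (571/375)sin x


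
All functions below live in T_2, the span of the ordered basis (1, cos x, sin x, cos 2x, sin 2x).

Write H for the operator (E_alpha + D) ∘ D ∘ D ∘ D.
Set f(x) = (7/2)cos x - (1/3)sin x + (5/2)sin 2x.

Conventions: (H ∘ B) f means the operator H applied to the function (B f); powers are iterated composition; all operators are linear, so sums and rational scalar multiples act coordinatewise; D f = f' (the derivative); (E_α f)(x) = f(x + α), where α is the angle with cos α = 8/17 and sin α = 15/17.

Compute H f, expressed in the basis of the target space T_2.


the result is g(x) = (344/51)cos x + (52/51)sin x + (3220/289)cos 2x + (16360/289)sin 2x

D f = -(1/3)cos x - (7/2)sin x + 5cos 2x
D D f = -(7/2)cos x + (1/3)sin x - 10sin 2x
D (D ∘ D) f = (1/3)cos x + (7/2)sin x - 20cos 2x
E_alpha D (D ∘ D) f = (331/102)cos x + (23/17)sin x + (3220/289)cos 2x + (4800/289)sin 2x
D D (D ∘ D) f = (7/2)cos x - (1/3)sin x + 40sin 2x
(E_alpha + D) D (D ∘ D) f = (344/51)cos x + (52/51)sin x + (3220/289)cos 2x + (16360/289)sin 2x


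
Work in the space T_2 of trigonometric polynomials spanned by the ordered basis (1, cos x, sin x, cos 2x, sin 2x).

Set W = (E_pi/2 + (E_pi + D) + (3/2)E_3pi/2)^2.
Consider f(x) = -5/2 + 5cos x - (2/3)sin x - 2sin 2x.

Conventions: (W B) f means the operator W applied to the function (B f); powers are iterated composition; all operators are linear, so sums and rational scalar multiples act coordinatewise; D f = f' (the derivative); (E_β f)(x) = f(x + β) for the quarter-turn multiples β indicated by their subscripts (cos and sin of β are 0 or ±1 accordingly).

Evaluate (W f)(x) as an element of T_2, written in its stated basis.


the result is g(x) = -245/8 + (53/12)cos x + (9/2)sin x + 12cos 2x + (7/2)sin 2x

E_pi/2 f = -5/2 - (2/3)cos x - 5sin x + 2sin 2x
E_pi f = -5/2 - 5cos x + (2/3)sin x - 2sin 2x
D f = -(2/3)cos x - 5sin x - 4cos 2x
(E_pi + D) f = -5/2 - (17/3)cos x - (13/3)sin x - 4cos 2x - 2sin 2x
E_3pi/2 f = -5/2 + (2/3)cos x + 5sin x + 2sin 2x
((3/2)E_3pi/2) f = -15/4 + cos x + (15/2)sin x + 3sin 2x
(E_pi/2 + (E_pi + D) + (3/2)E_3pi/2) f = -35/4 - (16/3)cos x - (11/6)sin x - 4cos 2x + 3sin 2x
E_pi/2 (E_pi/2 + (E_pi + D) + (3/2)E_3pi/2) f = -35/4 - (11/6)cos x + (16/3)sin x + 4cos 2x - 3sin 2x
E_pi (E_pi/2 + (E_pi + D) + (3/2)E_3pi/2) f = -35/4 + (16/3)cos x + (11/6)sin x - 4cos 2x + 3sin 2x
D (E_pi/2 + (E_pi + D) + (3/2)E_3pi/2) f = -(11/6)cos x + (16/3)sin x + 6cos 2x + 8sin 2x
(E_pi + D) (E_pi/2 + (E_pi + D) + (3/2)E_3pi/2) f = -35/4 + (7/2)cos x + (43/6)sin x + 2cos 2x + 11sin 2x
E_3pi/2 (E_pi/2 + (E_pi + D) + (3/2)E_3pi/2) f = -35/4 + (11/6)cos x - (16/3)sin x + 4cos 2x - 3sin 2x
((3/2)E_3pi/2) (E_pi/2 + (E_pi + D) + (3/2)E_3pi/2) f = -105/8 + (11/4)cos x - 8sin x + 6cos 2x - (9/2)sin 2x
(E_pi/2 + (E_pi + D) + (3/2)E_3pi/2) (E_pi/2 + (E_pi + D) + (3/2)E_3pi/2) f = -245/8 + (53/12)cos x + (9/2)sin x + 12cos 2x + (7/2)sin 2x


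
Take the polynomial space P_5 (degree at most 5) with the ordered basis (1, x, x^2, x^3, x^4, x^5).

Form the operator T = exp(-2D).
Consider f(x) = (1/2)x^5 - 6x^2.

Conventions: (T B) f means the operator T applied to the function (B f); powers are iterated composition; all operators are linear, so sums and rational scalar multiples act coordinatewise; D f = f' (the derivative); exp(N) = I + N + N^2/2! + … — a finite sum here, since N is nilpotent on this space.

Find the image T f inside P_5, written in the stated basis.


order-1 term: -5x^4 + 24x
order-2 term: 20x^3 - 24
order-3 term: -40x^2
order-4 term: 40x
order-5 term: -16
the series for exp(-2D) f terminates at order 5
exp(-2D) f = (1/2)x^5 - 5x^4 + 20x^3 - 46x^2 + 64x - 40

the result is g(x) = (1/2)x^5 - 5x^4 + 20x^3 - 46x^2 + 64x - 40


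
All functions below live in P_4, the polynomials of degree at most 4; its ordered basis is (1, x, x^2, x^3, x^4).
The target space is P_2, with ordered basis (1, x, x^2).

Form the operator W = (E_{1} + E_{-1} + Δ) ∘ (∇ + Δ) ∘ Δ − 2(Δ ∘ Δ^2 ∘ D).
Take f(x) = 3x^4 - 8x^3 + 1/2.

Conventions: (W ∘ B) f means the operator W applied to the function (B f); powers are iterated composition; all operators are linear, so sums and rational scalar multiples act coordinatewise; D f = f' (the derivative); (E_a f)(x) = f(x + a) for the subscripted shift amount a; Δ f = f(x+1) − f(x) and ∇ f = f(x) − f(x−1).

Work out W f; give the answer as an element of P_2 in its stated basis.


g(x) = 144x^2 + 96x + 48

Δ f = 12x^3 - 6x^2 - 12x - 5
∇ Δ f = 36x^2 - 48x + 6
Δ Δ f = 36x^2 + 24x - 6
(∇ + Δ) Δ f = 72x^2 - 24x
E_{1} (∇ + Δ) Δ f = 72x^2 + 120x + 48
E_{-1} (∇ + Δ) Δ f = 72x^2 - 168x + 96
Δ (∇ + Δ) Δ f = 144x + 48
(E_{1} + E_{-1} + Δ) (∇ + Δ) Δ f = 144x^2 + 96x + 192
D f = 12x^3 - 24x^2
Δ D f = 36x^2 - 12x - 12
Δ Δ D f = 72x + 24
Δ Δ^2 D f = 72
(-2(Δ ∘ Δ^2 ∘ D)) f = -144
((E_{1} + E_{-1} + Δ) ∘ (∇ + Δ) ∘ Δ − 2(Δ ∘ Δ^2 ∘ D)) f = 144x^2 + 96x + 48


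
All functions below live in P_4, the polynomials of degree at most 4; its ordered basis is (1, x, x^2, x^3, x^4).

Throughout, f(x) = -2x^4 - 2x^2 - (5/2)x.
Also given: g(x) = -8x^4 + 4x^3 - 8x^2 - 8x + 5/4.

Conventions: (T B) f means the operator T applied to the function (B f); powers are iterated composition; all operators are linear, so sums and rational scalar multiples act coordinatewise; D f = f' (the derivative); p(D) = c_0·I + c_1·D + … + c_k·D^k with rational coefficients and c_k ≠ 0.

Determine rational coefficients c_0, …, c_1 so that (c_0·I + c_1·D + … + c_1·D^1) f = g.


D^0 f = -2x^4 - 2x^2 - (5/2)x
D^1 f = -8x^3 - 4x - 5/2
matching coefficients of g against c_0 f + c_1 Df + … from the top degree down determines the c_i
solution: c_0 = 4, c_1 = -1/2

p(D) = 4·I − (1/2)·D, i.e. c_0 = 4, c_1 = -1/2


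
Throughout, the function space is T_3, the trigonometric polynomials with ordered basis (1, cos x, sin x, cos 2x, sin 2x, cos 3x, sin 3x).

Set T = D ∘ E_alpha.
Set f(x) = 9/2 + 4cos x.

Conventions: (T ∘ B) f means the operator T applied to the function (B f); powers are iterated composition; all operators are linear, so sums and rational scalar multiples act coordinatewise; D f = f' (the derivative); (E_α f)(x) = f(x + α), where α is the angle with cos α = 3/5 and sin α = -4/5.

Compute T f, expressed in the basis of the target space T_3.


E_alpha f = 9/2 + (12/5)cos x + (16/5)sin x
D E_alpha f = (16/5)cos x - (12/5)sin x

the image equals g(x) = (16/5)cos x - (12/5)sin x


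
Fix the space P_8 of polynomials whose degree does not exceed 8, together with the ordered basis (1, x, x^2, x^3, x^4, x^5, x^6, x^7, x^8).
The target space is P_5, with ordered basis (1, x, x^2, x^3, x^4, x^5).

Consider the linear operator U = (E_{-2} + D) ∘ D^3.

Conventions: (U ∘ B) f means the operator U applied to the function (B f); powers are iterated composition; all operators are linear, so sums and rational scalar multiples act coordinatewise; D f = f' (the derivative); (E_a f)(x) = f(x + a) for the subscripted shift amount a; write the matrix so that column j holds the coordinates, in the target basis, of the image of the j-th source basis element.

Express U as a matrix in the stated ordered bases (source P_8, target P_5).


image of 1: 0
image of x: 0
image of x^2: 0
image of x^3: 6
image of x^4: 24x - 24
image of x^5: 60x^2 - 120x + 240
image of x^6: 120x^3 - 360x^2 + 1440x - 960
image of x^7: 210x^4 - 840x^3 + 5040x^2 - 6720x + 3360
image of x^8: 336x^5 - 1680x^4 + 13440x^3 - 26880x^2 + 26880x - 10752
each image's coordinates form column j of the matrix

the matrix is [[0, 0, 0, 6, -24, 240, -960, 3360, -10752]; [0, 0, 0, 0, 24, -120, 1440, -6720, 26880]; [0, 0, 0, 0, 0, 60, -360, 5040, -26880]; [0, 0, 0, 0, 0, 0, 120, -840, 13440]; [0, 0, 0, 0, 0, 0, 0, 210, -1680]; [0, 0, 0, 0, 0, 0, 0, 0, 336]] (rows listed top to bottom)


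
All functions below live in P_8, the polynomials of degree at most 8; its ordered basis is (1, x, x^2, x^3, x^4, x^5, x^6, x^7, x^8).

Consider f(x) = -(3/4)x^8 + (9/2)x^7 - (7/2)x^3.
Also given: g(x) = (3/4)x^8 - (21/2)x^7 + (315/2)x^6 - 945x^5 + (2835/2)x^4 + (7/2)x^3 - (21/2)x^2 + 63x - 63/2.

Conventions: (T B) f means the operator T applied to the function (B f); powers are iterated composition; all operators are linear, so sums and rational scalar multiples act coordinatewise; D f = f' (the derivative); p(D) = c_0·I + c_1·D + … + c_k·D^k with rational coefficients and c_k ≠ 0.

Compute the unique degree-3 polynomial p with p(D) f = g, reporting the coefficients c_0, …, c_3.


D^0 f = -(3/4)x^8 + (9/2)x^7 - (7/2)x^3
D^1 f = -6x^7 + (63/2)x^6 - (21/2)x^2
D^2 f = -42x^6 + 189x^5 - 21x
D^3 f = -252x^5 + 945x^4 - 21
matching coefficients of g against c_0 f + c_1 Df + … from the top degree down determines the c_i
solution: c_0 = -1, c_1 = 1, c_2 = -3, c_3 = 3/2

c_0 = -1, c_1 = 1, c_2 = -3, c_3 = 3/2


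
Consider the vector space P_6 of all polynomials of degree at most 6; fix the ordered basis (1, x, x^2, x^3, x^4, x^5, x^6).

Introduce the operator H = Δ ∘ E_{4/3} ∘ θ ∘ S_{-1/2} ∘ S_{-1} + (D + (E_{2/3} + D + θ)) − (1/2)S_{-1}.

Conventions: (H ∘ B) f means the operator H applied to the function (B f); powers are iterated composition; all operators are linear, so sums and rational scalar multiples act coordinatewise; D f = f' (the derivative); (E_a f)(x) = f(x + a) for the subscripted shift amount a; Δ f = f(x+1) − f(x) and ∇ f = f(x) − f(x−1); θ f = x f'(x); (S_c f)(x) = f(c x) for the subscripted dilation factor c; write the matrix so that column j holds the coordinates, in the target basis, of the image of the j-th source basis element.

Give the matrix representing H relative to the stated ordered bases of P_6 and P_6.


the matrix is [[1/2, 19/6, 41/18, 901/216, 2209/324, 79939/7776, 342707/23328]; [0, 5/2, 19/3, 131/24, 311/27, 56185/2592, 48373/1296]; [0, 0, 5/2, 73/8, 49/6, 8255/432, 34735/864]; [0, 0, 0, 9/2, 35/3, 1465/144, 5465/216]; [0, 0, 0, 0, 9/2, 1355/96, 1135/96]; [0, 0, 0, 0, 0, 13/2, 265/16]; [0, 0, 0, 0, 0, 0, 13/2]] (rows listed top to bottom)

image of 1: 1/2
image of x: (5/2)x + 19/6
image of x^2: (5/2)x^2 + (19/3)x + 41/18
image of x^3: (9/2)x^3 + (73/8)x^2 + (131/24)x + 901/216
image of x^4: (9/2)x^4 + (35/3)x^3 + (49/6)x^2 + (311/27)x + 2209/324
image of x^5: (13/2)x^5 + (1355/96)x^4 + (1465/144)x^3 + (8255/432)x^2 + (56185/2592)x + 79939/7776
image of x^6: (13/2)x^6 + (265/16)x^5 + (1135/96)x^4 + (5465/216)x^3 + (34735/864)x^2 + (48373/1296)x + 342707/23328
each image's coordinates form column j of the matrix


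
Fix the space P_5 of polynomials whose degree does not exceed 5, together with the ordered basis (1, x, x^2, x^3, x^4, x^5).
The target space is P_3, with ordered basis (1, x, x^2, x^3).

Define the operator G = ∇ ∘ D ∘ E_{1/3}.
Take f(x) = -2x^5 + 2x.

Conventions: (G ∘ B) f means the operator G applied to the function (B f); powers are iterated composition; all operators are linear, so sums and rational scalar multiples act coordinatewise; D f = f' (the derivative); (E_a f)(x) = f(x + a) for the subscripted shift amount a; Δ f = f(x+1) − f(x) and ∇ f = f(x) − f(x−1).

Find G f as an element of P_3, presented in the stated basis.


the image equals g(x) = -40x^3 + 20x^2 - (40/3)x + 50/27

E_{1/3} f = -2x^5 - (10/3)x^4 - (20/9)x^3 - (20/27)x^2 + (152/81)x + 160/243
D E_{1/3} f = -10x^4 - (40/3)x^3 - (20/3)x^2 - (40/27)x + 152/81
∇ D E_{1/3} f = -40x^3 + 20x^2 - (40/3)x + 50/27


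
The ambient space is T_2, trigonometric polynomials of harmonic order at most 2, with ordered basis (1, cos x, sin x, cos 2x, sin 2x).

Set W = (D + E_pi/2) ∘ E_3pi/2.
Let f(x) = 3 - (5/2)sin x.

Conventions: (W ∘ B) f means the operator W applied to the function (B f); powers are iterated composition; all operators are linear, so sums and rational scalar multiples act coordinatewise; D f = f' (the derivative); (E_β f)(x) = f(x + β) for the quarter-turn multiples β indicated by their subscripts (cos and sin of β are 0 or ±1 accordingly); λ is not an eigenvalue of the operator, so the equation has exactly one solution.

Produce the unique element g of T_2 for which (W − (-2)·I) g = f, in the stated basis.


the image equals g(x) = 1 - (5/8)sin x

write g with unknown coordinates in the stated basis and equate coefficients in (W − (-2)·I) g = f
solving from the highest basis element down gives g = 1 - (5/8)sin x
check: W g = 1 - (5/4)sin x
so W g − (-2)·g = 3 - (5/2)sin x = f ✓


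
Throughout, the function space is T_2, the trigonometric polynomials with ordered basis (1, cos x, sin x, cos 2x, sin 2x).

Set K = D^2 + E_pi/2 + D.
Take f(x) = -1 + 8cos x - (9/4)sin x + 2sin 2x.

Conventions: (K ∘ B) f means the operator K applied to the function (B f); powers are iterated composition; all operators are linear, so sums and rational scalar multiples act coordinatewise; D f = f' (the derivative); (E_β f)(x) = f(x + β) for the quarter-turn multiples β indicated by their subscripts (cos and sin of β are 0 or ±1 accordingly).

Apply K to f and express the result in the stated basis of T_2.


the image equals g(x) = -1 - (25/2)cos x - (55/4)sin x + 4cos 2x - 10sin 2x

D f = -(9/4)cos x - 8sin x + 4cos 2x
D D f = -8cos x + (9/4)sin x - 8sin 2x
E_pi/2 f = -1 - (9/4)cos x - 8sin x - 2sin 2x
D f = -(9/4)cos x - 8sin x + 4cos 2x
(D^2 + E_pi/2 + D) f = -1 - (25/2)cos x - (55/4)sin x + 4cos 2x - 10sin 2x


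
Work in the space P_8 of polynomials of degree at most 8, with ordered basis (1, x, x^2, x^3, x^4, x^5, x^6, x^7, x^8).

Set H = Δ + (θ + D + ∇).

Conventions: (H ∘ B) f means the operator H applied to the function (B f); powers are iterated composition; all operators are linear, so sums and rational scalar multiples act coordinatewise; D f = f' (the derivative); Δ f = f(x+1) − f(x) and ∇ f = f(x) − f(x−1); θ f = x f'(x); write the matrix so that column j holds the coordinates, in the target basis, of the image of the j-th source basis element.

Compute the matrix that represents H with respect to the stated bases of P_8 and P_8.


the matrix is [[0, 3, 0, 2, 0, 2, 0, 2, 0]; [0, 1, 6, 0, 8, 0, 12, 0, 16]; [0, 0, 2, 9, 0, 20, 0, 42, 0]; [0, 0, 0, 3, 12, 0, 40, 0, 112]; [0, 0, 0, 0, 4, 15, 0, 70, 0]; [0, 0, 0, 0, 0, 5, 18, 0, 112]; [0, 0, 0, 0, 0, 0, 6, 21, 0]; [0, 0, 0, 0, 0, 0, 0, 7, 24]; [0, 0, 0, 0, 0, 0, 0, 0, 8]] (rows listed top to bottom)

image of 1: 0
image of x: x + 3
image of x^2: 2x^2 + 6x
image of x^3: 3x^3 + 9x^2 + 2
image of x^4: 4x^4 + 12x^3 + 8x
image of x^5: 5x^5 + 15x^4 + 20x^2 + 2
image of x^6: 6x^6 + 18x^5 + 40x^3 + 12x
image of x^7: 7x^7 + 21x^6 + 70x^4 + 42x^2 + 2
image of x^8: 8x^8 + 24x^7 + 112x^5 + 112x^3 + 16x
each image's coordinates form column j of the matrix


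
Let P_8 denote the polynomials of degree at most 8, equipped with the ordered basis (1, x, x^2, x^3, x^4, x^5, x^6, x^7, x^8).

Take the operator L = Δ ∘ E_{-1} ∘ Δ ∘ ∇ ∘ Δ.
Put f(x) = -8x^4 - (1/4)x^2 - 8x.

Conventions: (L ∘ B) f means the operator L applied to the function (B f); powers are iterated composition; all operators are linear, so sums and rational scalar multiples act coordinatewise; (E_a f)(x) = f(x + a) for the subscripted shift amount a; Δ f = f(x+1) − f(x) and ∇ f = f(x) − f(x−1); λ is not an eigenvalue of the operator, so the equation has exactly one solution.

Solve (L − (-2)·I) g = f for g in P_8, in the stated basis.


the image equals g(x) = -4x^4 - (1/8)x^2 - 4x + 48

write g with unknown coordinates in the stated basis and equate coefficients in (L − (-2)·I) g = f
solving from the highest basis element down gives g = -4x^4 - (1/8)x^2 - 4x + 48
check: L g = -96
so L g − (-2)·g = -8x^4 - (1/4)x^2 - 8x = f ✓


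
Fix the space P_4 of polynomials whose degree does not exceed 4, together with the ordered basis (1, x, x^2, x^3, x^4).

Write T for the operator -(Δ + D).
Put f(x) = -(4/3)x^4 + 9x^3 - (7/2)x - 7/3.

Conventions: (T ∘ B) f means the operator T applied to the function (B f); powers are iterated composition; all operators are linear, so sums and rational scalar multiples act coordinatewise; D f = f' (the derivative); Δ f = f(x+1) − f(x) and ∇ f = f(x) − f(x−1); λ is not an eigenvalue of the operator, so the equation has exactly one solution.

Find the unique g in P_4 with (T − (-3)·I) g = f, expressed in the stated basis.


the result is g(x) = -(4/9)x^4 + (49/27)x^3 + (74/27)x^2 + (601/162)x + 745/243

write g with unknown coordinates in the stated basis and equate coefficients in (T − (-3)·I) g = f
solving from the highest basis element down gives g = -(4/9)x^4 + (49/27)x^3 + (74/27)x^2 + (601/162)x + 745/243
check: T g = (32/9)x^3 - (74/9)x^2 - (395/27)x - 934/81
so T g − (-3)·g = -(4/3)x^4 + 9x^3 - (7/2)x - 7/3 = f ✓


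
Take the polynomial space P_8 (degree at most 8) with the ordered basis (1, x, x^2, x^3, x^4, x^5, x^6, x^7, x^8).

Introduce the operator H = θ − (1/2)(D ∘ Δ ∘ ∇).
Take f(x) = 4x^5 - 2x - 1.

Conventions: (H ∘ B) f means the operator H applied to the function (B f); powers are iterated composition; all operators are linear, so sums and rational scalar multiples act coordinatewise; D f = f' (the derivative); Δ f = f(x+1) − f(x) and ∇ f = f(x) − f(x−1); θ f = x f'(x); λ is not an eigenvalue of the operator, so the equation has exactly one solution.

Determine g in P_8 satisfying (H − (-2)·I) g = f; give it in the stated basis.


write g with unknown coordinates in the stated basis and equate coefficients in (H − (-2)·I) g = f
solving from the highest basis element down gives g = (4/7)x^5 + (30/7)x^2 - (2/3)x + 13/14
check: H g = (20/7)x^5 - (60/7)x^2 - (2/3)x - 20/7
so H g − (-2)·g = 4x^5 - 2x - 1 = f ✓

the result is g(x) = (4/7)x^5 + (30/7)x^2 - (2/3)x + 13/14


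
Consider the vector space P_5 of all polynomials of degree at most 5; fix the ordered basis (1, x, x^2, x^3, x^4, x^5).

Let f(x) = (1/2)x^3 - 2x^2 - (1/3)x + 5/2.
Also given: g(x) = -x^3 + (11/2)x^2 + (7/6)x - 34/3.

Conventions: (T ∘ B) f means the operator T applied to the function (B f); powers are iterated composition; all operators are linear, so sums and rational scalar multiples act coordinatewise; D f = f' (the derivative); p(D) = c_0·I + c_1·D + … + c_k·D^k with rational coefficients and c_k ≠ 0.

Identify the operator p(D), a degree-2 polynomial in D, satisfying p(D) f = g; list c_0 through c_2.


D^0 f = (1/2)x^3 - 2x^2 - (1/3)x + 5/2
D^1 f = (3/2)x^2 - 4x - 1/3
D^2 f = 3x - 4
matching coefficients of g against c_0 f + c_1 Df + … from the top degree down determines the c_i
solution: c_0 = -2, c_1 = 1, c_2 = 3/2

c_0 = -2, c_1 = 1, c_2 = 3/2


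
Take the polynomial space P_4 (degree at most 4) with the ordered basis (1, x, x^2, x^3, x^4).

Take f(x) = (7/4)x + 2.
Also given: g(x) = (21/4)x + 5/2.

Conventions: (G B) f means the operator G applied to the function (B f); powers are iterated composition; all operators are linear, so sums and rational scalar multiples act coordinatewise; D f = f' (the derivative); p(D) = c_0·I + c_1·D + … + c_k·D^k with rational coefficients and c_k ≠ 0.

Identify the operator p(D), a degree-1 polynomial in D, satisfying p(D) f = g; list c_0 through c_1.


c_0 = 3, c_1 = -2

D^0 f = (7/4)x + 2
D^1 f = 7/4
matching coefficients of g against c_0 f + c_1 Df + … from the top degree down determines the c_i
solution: c_0 = 3, c_1 = -2


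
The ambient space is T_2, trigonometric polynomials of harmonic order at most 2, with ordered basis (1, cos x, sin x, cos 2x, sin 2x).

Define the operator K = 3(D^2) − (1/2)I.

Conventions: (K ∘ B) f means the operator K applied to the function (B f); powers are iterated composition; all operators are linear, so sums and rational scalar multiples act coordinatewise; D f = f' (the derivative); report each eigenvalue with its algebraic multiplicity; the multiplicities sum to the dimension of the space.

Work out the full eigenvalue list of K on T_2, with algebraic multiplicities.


image of 1: -1/2
image of cos x: -(7/2)cos x
image of sin x: -(7/2)sin x
image of cos 2x: -(25/2)cos 2x
image of sin 2x: -(25/2)sin 2x
the matrix is diagonal; its diagonal is (-1/2, -7/2, -7/2, -25/2, -25/2)
for a triangular matrix the eigenvalues are the diagonal entries, with algebraic multiplicity their repetition count

λ = -25/2 (multiplicity 2), λ = -7/2 (multiplicity 2), λ = -1/2 (multiplicity 1)


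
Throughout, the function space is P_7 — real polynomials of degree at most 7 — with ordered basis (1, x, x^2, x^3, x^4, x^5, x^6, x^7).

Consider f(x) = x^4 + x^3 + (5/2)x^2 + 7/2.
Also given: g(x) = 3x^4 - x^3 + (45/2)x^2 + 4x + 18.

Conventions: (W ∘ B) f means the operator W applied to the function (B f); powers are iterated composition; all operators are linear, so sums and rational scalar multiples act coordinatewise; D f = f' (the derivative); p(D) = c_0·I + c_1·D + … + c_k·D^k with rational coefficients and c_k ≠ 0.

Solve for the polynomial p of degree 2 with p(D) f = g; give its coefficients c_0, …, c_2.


p(D) = 3·I − D + (3/2)·D^2, i.e. c_0 = 3, c_1 = -1, c_2 = 3/2

D^0 f = x^4 + x^3 + (5/2)x^2 + 7/2
D^1 f = 4x^3 + 3x^2 + 5x
D^2 f = 12x^2 + 6x + 5
matching coefficients of g against c_0 f + c_1 Df + … from the top degree down determines the c_i
solution: c_0 = 3, c_1 = -1, c_2 = 3/2


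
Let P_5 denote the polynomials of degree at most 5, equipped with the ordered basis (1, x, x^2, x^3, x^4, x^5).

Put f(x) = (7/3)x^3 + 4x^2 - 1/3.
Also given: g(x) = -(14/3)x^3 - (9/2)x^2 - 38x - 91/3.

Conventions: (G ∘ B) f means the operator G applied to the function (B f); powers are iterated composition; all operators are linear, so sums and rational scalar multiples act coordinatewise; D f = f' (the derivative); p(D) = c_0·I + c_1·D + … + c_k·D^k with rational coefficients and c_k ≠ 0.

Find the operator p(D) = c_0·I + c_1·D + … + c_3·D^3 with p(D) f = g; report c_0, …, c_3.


D^0 f = (7/3)x^3 + 4x^2 - 1/3
D^1 f = 7x^2 + 8x
D^2 f = 14x + 8
D^3 f = 14
matching coefficients of g against c_0 f + c_1 Df + … from the top degree down determines the c_i
solution: c_0 = -2, c_1 = 1/2, c_2 = -3, c_3 = -1/2

c_0 = -2, c_1 = 1/2, c_2 = -3, c_3 = -1/2


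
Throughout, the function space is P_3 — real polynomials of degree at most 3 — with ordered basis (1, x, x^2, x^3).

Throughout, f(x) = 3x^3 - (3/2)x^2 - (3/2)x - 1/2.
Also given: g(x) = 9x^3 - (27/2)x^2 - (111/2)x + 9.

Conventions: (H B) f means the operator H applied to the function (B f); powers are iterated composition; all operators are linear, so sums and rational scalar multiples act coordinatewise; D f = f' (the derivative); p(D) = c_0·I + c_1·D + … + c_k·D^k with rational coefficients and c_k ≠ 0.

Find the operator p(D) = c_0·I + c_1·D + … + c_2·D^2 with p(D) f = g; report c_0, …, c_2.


p(D) = 3·I − D − 3·D^2, i.e. c_0 = 3, c_1 = -1, c_2 = -3

D^0 f = 3x^3 - (3/2)x^2 - (3/2)x - 1/2
D^1 f = 9x^2 - 3x - 3/2
D^2 f = 18x - 3
matching coefficients of g against c_0 f + c_1 Df + … from the top degree down determines the c_i
solution: c_0 = 3, c_1 = -1, c_2 = -3


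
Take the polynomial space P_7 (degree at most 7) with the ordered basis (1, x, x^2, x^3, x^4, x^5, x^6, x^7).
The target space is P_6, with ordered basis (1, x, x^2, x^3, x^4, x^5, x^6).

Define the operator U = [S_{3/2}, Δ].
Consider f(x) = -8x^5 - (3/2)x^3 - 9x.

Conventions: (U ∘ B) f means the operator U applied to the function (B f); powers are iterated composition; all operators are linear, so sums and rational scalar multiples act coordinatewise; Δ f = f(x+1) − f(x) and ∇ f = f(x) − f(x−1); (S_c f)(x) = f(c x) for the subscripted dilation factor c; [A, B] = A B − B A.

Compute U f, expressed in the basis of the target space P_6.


the result is g(x) = (405/4)x^4 + (675/2)x^3 + (6921/16)x^2 + (4035/16)x + 973/16

Δ f = -40x^4 - 80x^3 - (169/2)x^2 - (89/2)x - 37/2
S_{3/2} Δ f = -(405/2)x^4 - 270x^3 - (1521/8)x^2 - (267/4)x - 37/2
S_{3/2} f = -(243/4)x^5 - (81/16)x^3 - (27/2)x
Δ S_{3/2} f = -(1215/4)x^4 - (1215/2)x^3 - (9963/16)x^2 - (5103/16)x - 1269/16
[S_{3/2}, Δ] f = (405/4)x^4 + (675/2)x^3 + (6921/16)x^2 + (4035/16)x + 973/16


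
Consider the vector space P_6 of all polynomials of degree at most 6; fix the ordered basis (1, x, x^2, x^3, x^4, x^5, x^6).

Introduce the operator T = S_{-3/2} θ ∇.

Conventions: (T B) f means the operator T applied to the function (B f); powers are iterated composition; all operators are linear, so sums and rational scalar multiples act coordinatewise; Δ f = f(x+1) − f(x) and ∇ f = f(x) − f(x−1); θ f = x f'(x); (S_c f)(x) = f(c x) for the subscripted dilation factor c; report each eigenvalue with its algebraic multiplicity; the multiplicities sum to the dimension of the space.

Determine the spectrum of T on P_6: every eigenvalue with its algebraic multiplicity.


image of 1: 0
image of x: 0
image of x^2: -3x
image of x^3: (27/2)x^2 + (9/2)x
image of x^4: -(81/2)x^3 - 27x^2 - 6x
image of x^5: (405/4)x^4 + (405/4)x^3 + 45x^2 + (15/2)x
image of x^6: -(3645/16)x^5 - (1215/4)x^4 - (405/2)x^3 - (135/2)x^2 - 9x
the matrix is upper triangular; its diagonal is (0, 0, 0, 0, 0, 0, 0)
for a triangular matrix the eigenvalues are the diagonal entries, with algebraic multiplicity their repetition count

λ = 0 (multiplicity 7)


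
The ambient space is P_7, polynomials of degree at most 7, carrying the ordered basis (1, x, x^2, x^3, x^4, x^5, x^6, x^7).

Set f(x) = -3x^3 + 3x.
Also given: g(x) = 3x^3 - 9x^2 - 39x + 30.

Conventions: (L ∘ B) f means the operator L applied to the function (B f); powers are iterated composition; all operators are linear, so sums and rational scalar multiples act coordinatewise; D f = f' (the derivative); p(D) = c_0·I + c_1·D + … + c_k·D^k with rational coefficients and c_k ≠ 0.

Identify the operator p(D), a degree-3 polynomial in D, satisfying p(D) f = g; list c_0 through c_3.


D^0 f = -3x^3 + 3x
D^1 f = -9x^2 + 3
D^2 f = -18x
D^3 f = -18
matching coefficients of g against c_0 f + c_1 Df + … from the top degree down determines the c_i
solution: c_0 = -1, c_1 = 1, c_2 = 2, c_3 = -3/2

c_0 = -1, c_1 = 1, c_2 = 2, c_3 = -3/2


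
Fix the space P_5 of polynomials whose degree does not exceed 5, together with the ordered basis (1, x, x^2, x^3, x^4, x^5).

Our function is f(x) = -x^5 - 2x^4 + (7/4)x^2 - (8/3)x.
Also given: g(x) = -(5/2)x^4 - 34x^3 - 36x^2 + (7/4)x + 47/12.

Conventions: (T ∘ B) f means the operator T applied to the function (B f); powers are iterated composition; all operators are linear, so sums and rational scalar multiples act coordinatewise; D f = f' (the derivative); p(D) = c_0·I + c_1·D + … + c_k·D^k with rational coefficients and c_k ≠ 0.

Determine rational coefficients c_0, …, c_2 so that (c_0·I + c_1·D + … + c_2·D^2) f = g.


D^0 f = -x^5 - 2x^4 + (7/4)x^2 - (8/3)x
D^1 f = -5x^4 - 8x^3 + (7/2)x - 8/3
D^2 f = -20x^3 - 24x^2 + 7/2
matching coefficients of g against c_0 f + c_1 Df + … from the top degree down determines the c_i
solution: c_0 = 0, c_1 = 1/2, c_2 = 3/2

p(D) = (1/2)·D + (3/2)·D^2, i.e. c_0 = 0, c_1 = 1/2, c_2 = 3/2


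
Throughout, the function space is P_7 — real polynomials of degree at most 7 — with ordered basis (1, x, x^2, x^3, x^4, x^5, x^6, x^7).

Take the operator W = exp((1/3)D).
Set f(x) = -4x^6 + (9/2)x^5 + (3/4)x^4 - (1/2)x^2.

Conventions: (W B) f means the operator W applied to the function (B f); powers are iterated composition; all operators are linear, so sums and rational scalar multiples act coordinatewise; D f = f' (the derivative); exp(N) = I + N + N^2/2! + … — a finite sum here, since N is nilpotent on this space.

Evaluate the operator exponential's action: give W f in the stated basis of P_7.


the image equals g(x) = -4x^6 - (7/2)x^5 + (19/12)x^4 + (82/27)x^3 + (25/27)x^2 - (7/162)x - 97/2916

order-1 term: -8x^5 + (15/2)x^4 + x^3 - (1/3)x
order-2 term: -(20/3)x^4 + 5x^3 + (1/2)x^2 - 1/18
order-3 term: -(80/27)x^3 + (5/3)x^2 + (1/9)x
order-4 term: -(20/27)x^2 + (5/18)x + 1/108
order-5 term: -(8/81)x + 1/54
order-6 term: -4/729
the series for exp((1/3)D) f terminates at order 6
exp((1/3)D) f = -4x^6 - (7/2)x^5 + (19/12)x^4 + (82/27)x^3 + (25/27)x^2 - (7/162)x - 97/2916
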